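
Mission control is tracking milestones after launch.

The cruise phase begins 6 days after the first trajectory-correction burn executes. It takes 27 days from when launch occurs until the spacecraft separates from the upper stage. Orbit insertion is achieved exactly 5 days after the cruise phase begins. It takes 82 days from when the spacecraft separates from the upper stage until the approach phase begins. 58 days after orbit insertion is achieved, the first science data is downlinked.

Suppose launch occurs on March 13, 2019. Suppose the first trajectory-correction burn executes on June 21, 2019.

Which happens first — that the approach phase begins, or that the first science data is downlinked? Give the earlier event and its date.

The approach phase begins — June 30, 2019

Launch occurs: Mar 13, 2019.
The spacecraft separates from the upper stage: Mar 13, 2019 + 27 days = Apr 9, 2019.
The approach phase begins: Apr 9, 2019 + 82 days = Jun 30, 2019.
The first trajectory-correction burn executes: Jun 21, 2019.
The cruise phase begins: Jun 21, 2019 + 6 days = Jun 27, 2019.
Orbit insertion is achieved: Jun 27, 2019 + 5 days = Jul 2, 2019.
The first science data is downlinked: Jul 2, 2019 + 58 days = Aug 29, 2019.
Comparing: the approach phase begins on Jun 30, 2019 vs the first science data is downlinked on Aug 29, 2019. Earlier: the approach phase begins.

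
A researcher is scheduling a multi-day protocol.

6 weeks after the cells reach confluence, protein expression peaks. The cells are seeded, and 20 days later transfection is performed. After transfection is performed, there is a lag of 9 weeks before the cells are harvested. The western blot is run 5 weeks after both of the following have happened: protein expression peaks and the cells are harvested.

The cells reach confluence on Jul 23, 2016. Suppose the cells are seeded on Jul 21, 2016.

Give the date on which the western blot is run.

The cells reach confluence: Jul 23, 2016.
Protein expression peaks: Jul 23, 2016 + 6 weeks = Sep 3, 2016.
The cells are seeded: Jul 21, 2016.
Transfection is performed: Jul 21, 2016 + 20 days = Aug 10, 2016.
The cells are harvested: Aug 10, 2016 + 9 weeks = Oct 12, 2016.
Both prerequisites met — protein expression peaks (Sep 3, 2016), the cells are harvested (Oct 12, 2016); the later is Oct 12, 2016.
The western blot is run: Oct 12, 2016 + 5 weeks = Nov 16, 2016.

Nov 16, 2016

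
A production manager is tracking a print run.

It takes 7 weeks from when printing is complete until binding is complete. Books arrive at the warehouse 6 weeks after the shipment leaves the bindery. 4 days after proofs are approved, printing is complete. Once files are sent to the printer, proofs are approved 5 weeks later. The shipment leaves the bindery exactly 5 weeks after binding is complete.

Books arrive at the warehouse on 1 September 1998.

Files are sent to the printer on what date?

Books arrive at the warehouse: Sep 1, 1998.
The shipment leaves the bindery: Sep 1, 1998 − 6 weeks = Jul 21, 1998.
Binding is complete: Jul 21, 1998 − 5 weeks = Jun 16, 1998.
Printing is complete: Jun 16, 1998 − 7 weeks = Apr 28, 1998.
Proofs are approved: Apr 28, 1998 − 4 days = Apr 24, 1998.
Files are sent to the printer: Apr 24, 1998 − 5 weeks = Mar 20, 1998.

20 March 1998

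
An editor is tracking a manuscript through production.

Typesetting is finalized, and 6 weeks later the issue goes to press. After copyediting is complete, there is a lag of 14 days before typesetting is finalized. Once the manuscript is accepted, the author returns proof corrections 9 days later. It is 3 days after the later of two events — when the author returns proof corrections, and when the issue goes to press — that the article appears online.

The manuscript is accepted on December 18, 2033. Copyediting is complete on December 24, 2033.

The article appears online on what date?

The manuscript is accepted: Dec 18, 2033.
The author returns proof corrections: Dec 18, 2033 + 9 days = Dec 27, 2033.
Copyediting is complete: Dec 24, 2033.
Typesetting is finalized: Dec 24, 2033 + 14 days = Jan 7, 2034.
The issue goes to press: Jan 7, 2034 + 6 weeks = Feb 18, 2034.
Both prerequisites met — the author returns proof corrections (Dec 27, 2033), the issue goes to press (Feb 18, 2034); the later is Feb 18, 2034.
The article appears online: Feb 18, 2034 + 3 days = Feb 21, 2034.

February 21, 2034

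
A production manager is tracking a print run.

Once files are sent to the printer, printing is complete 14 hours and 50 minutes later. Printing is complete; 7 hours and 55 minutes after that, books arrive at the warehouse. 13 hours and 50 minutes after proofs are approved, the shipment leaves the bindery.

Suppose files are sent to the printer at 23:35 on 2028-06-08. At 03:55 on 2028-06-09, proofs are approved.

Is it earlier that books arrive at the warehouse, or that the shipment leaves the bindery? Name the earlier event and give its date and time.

Files are sent to the printer: 23:35 Jun 8, 2028.
Printing is complete: 23:35 Jun 8, 2028 + 14h50m = 14:25 Jun 9, 2028.
Books arrive at the warehouse: 14:25 Jun 9, 2028 + 7h55m = 22:20 Jun 9, 2028.
Proofs are approved: 03:55 Jun 9, 2028.
The shipment leaves the bindery: 03:55 Jun 9, 2028 + 13h50m = 17:45 Jun 9, 2028.
Comparing: books arrive at the warehouse at 22:20 Jun 9, 2028 vs the shipment leaves the bindery at 17:45 Jun 9, 2028. Earlier: the shipment leaves the bindery.

The shipment leaves the bindery — 17:45 on 2028-06-09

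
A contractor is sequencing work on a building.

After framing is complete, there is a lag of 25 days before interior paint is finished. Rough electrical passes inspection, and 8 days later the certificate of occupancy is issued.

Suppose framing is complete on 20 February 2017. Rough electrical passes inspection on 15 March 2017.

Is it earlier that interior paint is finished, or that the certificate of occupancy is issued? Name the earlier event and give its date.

Framing is complete: Feb 20, 2017.
Interior paint is finished: Feb 20, 2017 + 25 days = Mar 17, 2017.
Rough electrical passes inspection: Mar 15, 2017.
The certificate of occupancy is issued: Mar 15, 2017 + 8 days = Mar 23, 2017.
Comparing: interior paint is finished on Mar 17, 2017 vs the certificate of occupancy is issued on Mar 23, 2017. Earlier: interior paint is finished.

Interior paint is finished — 17 March 2017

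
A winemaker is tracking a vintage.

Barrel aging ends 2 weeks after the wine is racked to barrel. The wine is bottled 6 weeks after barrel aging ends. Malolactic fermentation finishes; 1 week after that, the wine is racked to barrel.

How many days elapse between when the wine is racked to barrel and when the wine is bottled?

Causal path: the wine is racked to barrel → barrel aging ends → the wine is bottled.
Total delay along the path: 2 + 6 weeks = 8 weeks = 56 days.

56 days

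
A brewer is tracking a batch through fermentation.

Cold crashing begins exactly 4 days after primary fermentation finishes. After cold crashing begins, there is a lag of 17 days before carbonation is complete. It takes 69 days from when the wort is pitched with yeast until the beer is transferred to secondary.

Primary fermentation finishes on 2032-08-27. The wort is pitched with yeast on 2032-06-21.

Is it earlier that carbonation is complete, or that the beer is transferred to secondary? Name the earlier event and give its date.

The beer is transferred to secondary — 2032-08-29

Primary fermentation finishes: Aug 27, 2032.
Cold crashing begins: Aug 27, 2032 + 4 days = Aug 31, 2032.
Carbonation is complete: Aug 31, 2032 + 17 days = Sep 17, 2032.
The wort is pitched with yeast: Jun 21, 2032.
The beer is transferred to secondary: Jun 21, 2032 + 69 days = Aug 29, 2032.
Comparing: carbonation is complete on Sep 17, 2032 vs the beer is transferred to secondary on Aug 29, 2032. Earlier: the beer is transferred to secondary.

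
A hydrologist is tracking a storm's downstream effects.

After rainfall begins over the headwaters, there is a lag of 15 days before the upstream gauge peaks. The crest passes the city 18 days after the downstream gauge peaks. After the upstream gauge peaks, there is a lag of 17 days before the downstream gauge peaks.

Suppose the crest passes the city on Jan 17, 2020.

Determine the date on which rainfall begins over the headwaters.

Nov 28, 2019

The crest passes the city: Jan 17, 2020.
The downstream gauge peaks: Jan 17, 2020 − 18 days = Dec 30, 2019.
The upstream gauge peaks: Dec 30, 2019 − 17 days = Dec 13, 2019.
Rainfall begins over the headwaters: Dec 13, 2019 − 15 days = Nov 28, 2019.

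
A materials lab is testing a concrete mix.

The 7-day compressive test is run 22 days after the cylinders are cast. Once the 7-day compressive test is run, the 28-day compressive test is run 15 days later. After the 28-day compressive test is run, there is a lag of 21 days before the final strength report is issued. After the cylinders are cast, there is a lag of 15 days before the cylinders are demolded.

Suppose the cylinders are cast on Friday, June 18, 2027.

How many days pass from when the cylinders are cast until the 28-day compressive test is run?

37 days

Causal path: the cylinders are cast → the 7-day compressive test is run → the 28-day compressive test is run.
Total delay along the path: 22 + 15 = 37 days.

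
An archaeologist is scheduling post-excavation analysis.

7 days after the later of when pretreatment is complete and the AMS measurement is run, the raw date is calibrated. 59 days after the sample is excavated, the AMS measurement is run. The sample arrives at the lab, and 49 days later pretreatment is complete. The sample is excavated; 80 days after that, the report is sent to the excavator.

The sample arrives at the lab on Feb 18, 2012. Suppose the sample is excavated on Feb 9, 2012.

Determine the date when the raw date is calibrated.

Apr 15, 2012

The sample arrives at the lab: Feb 18, 2012.
Pretreatment is complete: Feb 18, 2012 + 49 days = Apr 7, 2012.
The sample is excavated: Feb 9, 2012.
The AMS measurement is run: Feb 9, 2012 + 59 days = Apr 8, 2012.
Both prerequisites met — pretreatment is complete (Apr 7, 2012), the AMS measurement is run (Apr 8, 2012); the later is Apr 8, 2012.
The raw date is calibrated: Apr 8, 2012 + 7 days = Apr 15, 2012.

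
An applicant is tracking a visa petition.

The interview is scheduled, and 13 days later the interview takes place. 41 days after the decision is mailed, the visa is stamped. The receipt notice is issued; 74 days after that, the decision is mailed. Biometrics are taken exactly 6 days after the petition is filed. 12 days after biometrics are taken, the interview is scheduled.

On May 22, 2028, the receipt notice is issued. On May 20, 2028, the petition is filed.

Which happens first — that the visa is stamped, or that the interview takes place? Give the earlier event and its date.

The receipt notice is issued: May 22, 2028.
The decision is mailed: May 22, 2028 + 74 days = Aug 4, 2028.
The visa is stamped: Aug 4, 2028 + 41 days = Sep 14, 2028.
The petition is filed: May 20, 2028.
Biometrics are taken: May 20, 2028 + 6 days = May 26, 2028.
The interview is scheduled: May 26, 2028 + 12 days = Jun 7, 2028.
The interview takes place: Jun 7, 2028 + 13 days = Jun 20, 2028.
Comparing: the visa is stamped on Sep 14, 2028 vs the interview takes place on Jun 20, 2028. Earlier: the interview takes place.

The interview takes place — June 20, 2028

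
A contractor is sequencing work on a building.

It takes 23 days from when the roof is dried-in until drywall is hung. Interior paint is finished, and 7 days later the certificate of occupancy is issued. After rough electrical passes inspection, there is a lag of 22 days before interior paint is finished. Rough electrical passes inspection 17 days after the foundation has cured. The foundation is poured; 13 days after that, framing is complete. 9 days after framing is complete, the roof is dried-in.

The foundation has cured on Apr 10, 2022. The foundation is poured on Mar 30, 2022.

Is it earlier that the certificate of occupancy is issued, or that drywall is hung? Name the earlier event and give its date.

The foundation has cured: Apr 10, 2022.
Rough electrical passes inspection: Apr 10, 2022 + 17 days = Apr 27, 2022.
Interior paint is finished: Apr 27, 2022 + 22 days = May 19, 2022.
The certificate of occupancy is issued: May 19, 2022 + 7 days = May 26, 2022.
The foundation is poured: Mar 30, 2022.
Framing is complete: Mar 30, 2022 + 13 days = Apr 12, 2022.
The roof is dried-in: Apr 12, 2022 + 9 days = Apr 21, 2022.
Drywall is hung: Apr 21, 2022 + 23 days = May 14, 2022.
Comparing: the certificate of occupancy is issued on May 26, 2022 vs drywall is hung on May 14, 2022. Earlier: drywall is hung.

Drywall is hung — May 14, 2022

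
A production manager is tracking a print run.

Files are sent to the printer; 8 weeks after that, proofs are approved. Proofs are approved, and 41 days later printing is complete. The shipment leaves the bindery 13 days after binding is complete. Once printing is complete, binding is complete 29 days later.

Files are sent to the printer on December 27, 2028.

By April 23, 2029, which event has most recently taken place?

Printing is complete

Files are sent to the printer: Dec 27, 2028.
Proofs are approved: Dec 27, 2028 + 8 weeks = Feb 21, 2029.
Printing is complete: Feb 21, 2029 + 41 days = Apr 3, 2029.
Binding is complete: Apr 3, 2029 + 29 days = May 2, 2029.
The shipment leaves the bindery: May 2, 2029 + 13 days = May 15, 2029.
Apr 23, 2029 falls between when printing is complete (Apr 3, 2029) and when binding is complete (May 2, 2029).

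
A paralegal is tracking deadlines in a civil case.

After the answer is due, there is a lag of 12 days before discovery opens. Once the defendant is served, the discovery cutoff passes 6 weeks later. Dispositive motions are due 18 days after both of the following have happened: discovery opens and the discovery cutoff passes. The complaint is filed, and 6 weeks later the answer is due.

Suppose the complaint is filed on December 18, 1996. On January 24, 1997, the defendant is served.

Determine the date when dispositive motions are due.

March 25, 1997

The complaint is filed: Dec 18, 1996.
The answer is due: Dec 18, 1996 + 6 weeks = Jan 29, 1997.
Discovery opens: Jan 29, 1997 + 12 days = Feb 10, 1997.
The defendant is served: Jan 24, 1997.
The discovery cutoff passes: Jan 24, 1997 + 6 weeks = Mar 7, 1997.
Both prerequisites met — discovery opens (Feb 10, 1997), the discovery cutoff passes (Mar 7, 1997); the later is Mar 7, 1997.
Dispositive motions are due: Mar 7, 1997 + 18 days = Mar 25, 1997.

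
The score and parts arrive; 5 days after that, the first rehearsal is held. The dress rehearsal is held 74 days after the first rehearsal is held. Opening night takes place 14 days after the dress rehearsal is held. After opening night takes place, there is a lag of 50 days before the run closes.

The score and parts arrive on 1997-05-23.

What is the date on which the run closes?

1997-10-13

The score and parts arrive: May 23, 1997.
The first rehearsal is held: May 23, 1997 + 5 days = May 28, 1997.
The dress rehearsal is held: May 28, 1997 + 74 days = Aug 10, 1997.
Opening night takes place: Aug 10, 1997 + 14 days = Aug 24, 1997.
The run closes: Aug 24, 1997 + 50 days = Oct 13, 1997.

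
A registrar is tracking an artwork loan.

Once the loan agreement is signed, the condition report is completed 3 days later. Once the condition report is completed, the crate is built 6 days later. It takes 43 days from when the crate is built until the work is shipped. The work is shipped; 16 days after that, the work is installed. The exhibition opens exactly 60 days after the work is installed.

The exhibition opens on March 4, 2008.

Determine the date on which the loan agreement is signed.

The exhibition opens: Mar 4, 2008.
The work is installed: Mar 4, 2008 − 60 days = Jan 4, 2008.
The work is shipped: Jan 4, 2008 − 16 days = Dec 19, 2007.
The crate is built: Dec 19, 2007 − 43 days = Nov 6, 2007.
The condition report is completed: Nov 6, 2007 − 6 days = Oct 31, 2007.
The loan agreement is signed: Oct 31, 2007 − 3 days = Oct 28, 2007.

October 28, 2007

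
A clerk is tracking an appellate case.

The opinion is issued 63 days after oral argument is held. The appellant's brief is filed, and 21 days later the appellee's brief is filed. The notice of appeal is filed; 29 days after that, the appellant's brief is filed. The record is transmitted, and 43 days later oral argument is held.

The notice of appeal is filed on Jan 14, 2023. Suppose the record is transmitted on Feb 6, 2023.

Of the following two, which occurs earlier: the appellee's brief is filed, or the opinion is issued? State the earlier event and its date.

The notice of appeal is filed: Jan 14, 2023.
The appellant's brief is filed: Jan 14, 2023 + 29 days = Feb 12, 2023.
The appellee's brief is filed: Feb 12, 2023 + 21 days = Mar 5, 2023.
The record is transmitted: Feb 6, 2023.
Oral argument is held: Feb 6, 2023 + 43 days = Mar 21, 2023.
The opinion is issued: Mar 21, 2023 + 63 days = May 23, 2023.
Comparing: the appellee's brief is filed on Mar 5, 2023 vs the opinion is issued on May 23, 2023. Earlier: the appellee's brief is filed.

The appellee's brief is filed — Mar 5, 2023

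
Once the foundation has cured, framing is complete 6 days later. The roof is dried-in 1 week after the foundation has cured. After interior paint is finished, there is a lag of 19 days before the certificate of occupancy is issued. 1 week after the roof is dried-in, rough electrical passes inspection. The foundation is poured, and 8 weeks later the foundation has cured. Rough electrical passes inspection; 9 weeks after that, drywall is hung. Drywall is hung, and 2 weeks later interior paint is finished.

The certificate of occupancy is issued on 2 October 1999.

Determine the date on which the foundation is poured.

The certificate of occupancy is issued: Oct 2, 1999.
Interior paint is finished: Oct 2, 1999 − 19 days = Sep 13, 1999.
Drywall is hung: Sep 13, 1999 − 2 weeks = Aug 30, 1999.
Rough electrical passes inspection: Aug 30, 1999 − 9 weeks = Jun 28, 1999.
The roof is dried-in: Jun 28, 1999 − 1 week = Jun 21, 1999.
The foundation has cured: Jun 21, 1999 − 1 week = Jun 14, 1999.
The foundation is poured: Jun 14, 1999 − 8 weeks = Apr 19, 1999.

19 April 1999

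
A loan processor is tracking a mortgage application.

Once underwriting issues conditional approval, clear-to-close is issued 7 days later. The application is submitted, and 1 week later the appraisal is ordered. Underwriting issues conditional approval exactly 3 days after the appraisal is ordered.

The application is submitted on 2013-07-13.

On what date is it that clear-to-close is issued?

2013-07-30

The application is submitted: Jul 13, 2013.
The appraisal is ordered: Jul 13, 2013 + 1 week = Jul 20, 2013.
Underwriting issues conditional approval: Jul 20, 2013 + 3 days = Jul 23, 2013.
Clear-to-close is issued: Jul 23, 2013 + 7 days = Jul 30, 2013.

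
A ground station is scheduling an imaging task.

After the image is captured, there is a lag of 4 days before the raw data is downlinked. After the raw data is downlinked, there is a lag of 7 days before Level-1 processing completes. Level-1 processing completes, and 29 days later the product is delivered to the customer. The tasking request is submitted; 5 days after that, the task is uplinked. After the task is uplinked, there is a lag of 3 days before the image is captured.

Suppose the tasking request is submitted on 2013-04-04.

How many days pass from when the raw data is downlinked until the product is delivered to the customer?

36 days

Causal path: the raw data is downlinked → Level-1 processing completes → the product is delivered to the customer.
Total delay along the path: 7 + 29 = 36 days.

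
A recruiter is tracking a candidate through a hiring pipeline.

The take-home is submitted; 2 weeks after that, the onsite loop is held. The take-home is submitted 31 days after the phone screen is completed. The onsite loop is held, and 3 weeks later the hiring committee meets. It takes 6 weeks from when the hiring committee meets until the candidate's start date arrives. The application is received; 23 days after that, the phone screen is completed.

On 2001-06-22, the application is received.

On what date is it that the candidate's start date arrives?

2001-10-31

The application is received: Jun 22, 2001.
The phone screen is completed: Jun 22, 2001 + 23 days = Jul 15, 2001.
The take-home is submitted: Jul 15, 2001 + 31 days = Aug 15, 2001.
The onsite loop is held: Aug 15, 2001 + 2 weeks = Aug 29, 2001.
The hiring committee meets: Aug 29, 2001 + 3 weeks = Sep 19, 2001.
The candidate's start date arrives: Sep 19, 2001 + 6 weeks = Oct 31, 2001.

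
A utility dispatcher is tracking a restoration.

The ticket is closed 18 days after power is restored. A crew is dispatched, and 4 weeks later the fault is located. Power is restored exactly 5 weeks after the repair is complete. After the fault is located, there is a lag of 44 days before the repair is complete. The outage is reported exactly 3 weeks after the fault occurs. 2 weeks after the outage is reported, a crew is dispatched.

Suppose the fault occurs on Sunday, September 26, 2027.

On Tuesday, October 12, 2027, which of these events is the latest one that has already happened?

The fault occurs: Sep 26, 2027.
The outage is reported: Sep 26, 2027 + 3 weeks = Oct 17, 2027.
A crew is dispatched: Oct 17, 2027 + 2 weeks = Oct 31, 2027.
The fault is located: Oct 31, 2027 + 4 weeks = Nov 28, 2027.
The repair is complete: Nov 28, 2027 + 44 days = Jan 11, 2028.
Power is restored: Jan 11, 2028 + 5 weeks = Feb 15, 2028.
The ticket is closed: Feb 15, 2028 + 18 days = Mar 4, 2028.
Oct 12, 2027 falls between when the fault occurs (Sep 26, 2027) and when the outage is reported (Oct 17, 2027).

The fault occurs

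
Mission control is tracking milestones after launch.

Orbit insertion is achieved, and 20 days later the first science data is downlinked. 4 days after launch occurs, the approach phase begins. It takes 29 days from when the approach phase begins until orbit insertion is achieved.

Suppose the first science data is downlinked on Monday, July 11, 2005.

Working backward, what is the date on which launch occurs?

Thursday, May 19, 2005

The first science data is downlinked: Jul 11, 2005.
Orbit insertion is achieved: Jul 11, 2005 − 20 days = Jun 21, 2005.
The approach phase begins: Jun 21, 2005 − 29 days = May 23, 2005.
Launch occurs: May 23, 2005 − 4 days = May 19, 2005.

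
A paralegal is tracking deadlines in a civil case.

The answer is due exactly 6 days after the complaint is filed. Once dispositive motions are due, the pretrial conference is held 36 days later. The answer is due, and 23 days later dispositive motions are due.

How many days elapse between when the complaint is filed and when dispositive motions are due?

29 days

Causal path: the complaint is filed → the answer is due → dispositive motions are due.
Total delay along the path: 6 + 23 = 29 days.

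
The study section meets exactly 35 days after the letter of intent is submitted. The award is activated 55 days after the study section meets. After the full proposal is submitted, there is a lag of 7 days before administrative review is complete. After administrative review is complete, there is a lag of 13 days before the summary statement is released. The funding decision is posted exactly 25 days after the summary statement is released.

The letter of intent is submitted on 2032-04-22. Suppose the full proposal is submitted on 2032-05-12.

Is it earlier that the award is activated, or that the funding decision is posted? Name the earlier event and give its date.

The letter of intent is submitted: Apr 22, 2032.
The study section meets: Apr 22, 2032 + 35 days = May 27, 2032.
The award is activated: May 27, 2032 + 55 days = Jul 21, 2032.
The full proposal is submitted: May 12, 2032.
Administrative review is complete: May 12, 2032 + 7 days = May 19, 2032.
The summary statement is released: May 19, 2032 + 13 days = Jun 1, 2032.
The funding decision is posted: Jun 1, 2032 + 25 days = Jun 26, 2032.
Comparing: the award is activated on Jul 21, 2032 vs the funding decision is posted on Jun 26, 2032. Earlier: the funding decision is posted.

The funding decision is posted — 2032-06-26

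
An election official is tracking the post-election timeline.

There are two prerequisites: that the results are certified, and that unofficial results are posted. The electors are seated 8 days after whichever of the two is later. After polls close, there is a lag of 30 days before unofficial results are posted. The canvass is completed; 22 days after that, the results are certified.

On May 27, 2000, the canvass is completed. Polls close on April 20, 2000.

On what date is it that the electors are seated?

June 26, 2000

The canvass is completed: May 27, 2000.
The results are certified: May 27, 2000 + 22 days = Jun 18, 2000.
Polls close: Apr 20, 2000.
Unofficial results are posted: Apr 20, 2000 + 30 days = May 20, 2000.
Both prerequisites met — the results are certified (Jun 18, 2000), unofficial results are posted (May 20, 2000); the later is Jun 18, 2000.
The electors are seated: Jun 18, 2000 + 8 days = Jun 26, 2000.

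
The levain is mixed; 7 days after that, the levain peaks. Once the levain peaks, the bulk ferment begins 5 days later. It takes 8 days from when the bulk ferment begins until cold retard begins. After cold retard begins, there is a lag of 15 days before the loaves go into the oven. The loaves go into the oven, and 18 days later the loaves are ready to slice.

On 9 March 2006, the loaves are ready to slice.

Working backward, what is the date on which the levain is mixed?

15 January 2006

The loaves are ready to slice: Mar 9, 2006.
The loaves go into the oven: Mar 9, 2006 − 18 days = Feb 19, 2006.
Cold retard begins: Feb 19, 2006 − 15 days = Feb 4, 2006.
The bulk ferment begins: Feb 4, 2006 − 8 days = Jan 27, 2006.
The levain peaks: Jan 27, 2006 − 5 days = Jan 22, 2006.
The levain is mixed: Jan 22, 2006 − 7 days = Jan 15, 2006.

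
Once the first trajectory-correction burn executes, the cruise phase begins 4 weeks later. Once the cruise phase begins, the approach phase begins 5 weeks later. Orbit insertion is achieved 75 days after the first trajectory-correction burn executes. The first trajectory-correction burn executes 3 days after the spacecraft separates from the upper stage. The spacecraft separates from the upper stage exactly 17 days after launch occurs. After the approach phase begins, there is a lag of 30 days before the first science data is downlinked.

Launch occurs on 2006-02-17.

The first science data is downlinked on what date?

2006-06-10

Launch occurs: Feb 17, 2006.
The spacecraft separates from the upper stage: Feb 17, 2006 + 17 days = Mar 6, 2006.
The first trajectory-correction burn executes: Mar 6, 2006 + 3 days = Mar 9, 2006.
The cruise phase begins: Mar 9, 2006 + 4 weeks = Apr 6, 2006.
The approach phase begins: Apr 6, 2006 + 5 weeks = May 11, 2006.
The first science data is downlinked: May 11, 2006 + 30 days = Jun 10, 2006.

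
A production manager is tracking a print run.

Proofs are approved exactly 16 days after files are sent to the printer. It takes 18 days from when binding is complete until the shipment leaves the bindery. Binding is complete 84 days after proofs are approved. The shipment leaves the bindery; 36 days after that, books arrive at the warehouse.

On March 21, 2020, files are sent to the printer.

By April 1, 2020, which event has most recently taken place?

Files are sent to the printer: Mar 21, 2020.
Proofs are approved: Mar 21, 2020 + 16 days = Apr 6, 2020.
Binding is complete: Apr 6, 2020 + 84 days = Jun 29, 2020.
The shipment leaves the bindery: Jun 29, 2020 + 18 days = Jul 17, 2020.
Books arrive at the warehouse: Jul 17, 2020 + 36 days = Aug 22, 2020.
Apr 1, 2020 falls between when files are sent to the printer (Mar 21, 2020) and when proofs are approved (Apr 6, 2020).

Files are sent to the printer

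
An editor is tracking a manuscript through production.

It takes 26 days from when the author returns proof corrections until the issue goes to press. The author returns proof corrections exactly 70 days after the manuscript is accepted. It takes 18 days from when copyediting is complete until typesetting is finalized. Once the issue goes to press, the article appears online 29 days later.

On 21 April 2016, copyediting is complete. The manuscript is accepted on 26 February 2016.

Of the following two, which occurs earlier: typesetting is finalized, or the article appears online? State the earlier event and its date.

Copyediting is complete: Apr 21, 2016.
Typesetting is finalized: Apr 21, 2016 + 18 days = May 9, 2016.
The manuscript is accepted: Feb 26, 2016.
The author returns proof corrections: Feb 26, 2016 + 70 days = May 6, 2016.
The issue goes to press: May 6, 2016 + 26 days = Jun 1, 2016.
The article appears online: Jun 1, 2016 + 29 days = Jun 30, 2016.
Comparing: typesetting is finalized on May 9, 2016 vs the article appears online on Jun 30, 2016. Earlier: typesetting is finalized.

Typesetting is finalized — 9 May 2016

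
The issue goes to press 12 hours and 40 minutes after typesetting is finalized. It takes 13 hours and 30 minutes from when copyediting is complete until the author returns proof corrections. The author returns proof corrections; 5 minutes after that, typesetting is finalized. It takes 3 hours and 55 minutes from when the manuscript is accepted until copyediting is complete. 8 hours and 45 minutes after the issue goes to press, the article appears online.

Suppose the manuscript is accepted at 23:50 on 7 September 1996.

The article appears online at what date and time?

14:45 on 9 September 1996

The manuscript is accepted: 23:50 Sep 7, 1996.
Copyediting is complete: 23:50 Sep 7, 1996 + 3h55m = 03:45 Sep 8, 1996.
The author returns proof corrections: 03:45 Sep 8, 1996 + 13h30m = 17:15 Sep 8, 1996.
Typesetting is finalized: 17:15 Sep 8, 1996 + 5m = 17:20 Sep 8, 1996.
The issue goes to press: 17:20 Sep 8, 1996 + 12h40m = 06:00 Sep 9, 1996.
The article appears online: 06:00 Sep 9, 1996 + 8h45m = 14:45 Sep 9, 1996.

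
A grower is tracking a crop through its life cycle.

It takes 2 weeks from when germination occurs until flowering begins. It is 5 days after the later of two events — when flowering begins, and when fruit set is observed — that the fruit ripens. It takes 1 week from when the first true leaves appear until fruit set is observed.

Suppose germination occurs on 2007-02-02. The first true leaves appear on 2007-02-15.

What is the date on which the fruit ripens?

Germination occurs: Feb 2, 2007.
Flowering begins: Feb 2, 2007 + 2 weeks = Feb 16, 2007.
The first true leaves appear: Feb 15, 2007.
Fruit set is observed: Feb 15, 2007 + 1 week = Feb 22, 2007.
Both prerequisites met — flowering begins (Feb 16, 2007), fruit set is observed (Feb 22, 2007); the later is Feb 22, 2007.
The fruit ripens: Feb 22, 2007 + 5 days = Feb 27, 2007.

2007-02-27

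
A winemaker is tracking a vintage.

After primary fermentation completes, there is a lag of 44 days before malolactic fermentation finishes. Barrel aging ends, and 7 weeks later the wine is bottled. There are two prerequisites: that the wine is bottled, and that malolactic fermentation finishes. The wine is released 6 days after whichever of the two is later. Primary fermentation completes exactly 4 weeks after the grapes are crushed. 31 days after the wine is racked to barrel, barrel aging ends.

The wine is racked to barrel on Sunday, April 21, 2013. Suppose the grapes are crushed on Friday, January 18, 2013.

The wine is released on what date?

The wine is racked to barrel: Apr 21, 2013.
Barrel aging ends: Apr 21, 2013 + 31 days = May 22, 2013.
The wine is bottled: May 22, 2013 + 7 weeks = Jul 10, 2013.
The grapes are crushed: Jan 18, 2013.
Primary fermentation completes: Jan 18, 2013 + 4 weeks = Feb 15, 2013.
Malolactic fermentation finishes: Feb 15, 2013 + 44 days = Mar 31, 2013.
Both prerequisites met — the wine is bottled (Jul 10, 2013), malolactic fermentation finishes (Mar 31, 2013); the later is Jul 10, 2013.
The wine is released: Jul 10, 2013 + 6 days = Jul 16, 2013.

Tuesday, July 16, 2013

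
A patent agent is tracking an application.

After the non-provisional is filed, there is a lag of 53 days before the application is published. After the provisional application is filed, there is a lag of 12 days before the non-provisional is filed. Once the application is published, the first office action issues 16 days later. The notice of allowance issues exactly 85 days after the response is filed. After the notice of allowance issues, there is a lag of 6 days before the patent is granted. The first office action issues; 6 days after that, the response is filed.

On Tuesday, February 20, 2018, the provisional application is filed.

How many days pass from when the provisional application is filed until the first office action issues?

Causal path: the provisional application is filed → the non-provisional is filed → the application is published → the first office action issues.
Total delay along the path: 12 + 53 + 16 = 81 days.

81 days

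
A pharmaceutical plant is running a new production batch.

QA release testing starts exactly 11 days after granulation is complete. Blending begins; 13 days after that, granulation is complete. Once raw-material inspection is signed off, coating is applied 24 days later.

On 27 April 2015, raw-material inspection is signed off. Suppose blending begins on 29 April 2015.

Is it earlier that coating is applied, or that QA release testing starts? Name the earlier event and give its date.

Coating is applied — 21 May 2015

Raw-material inspection is signed off: Apr 27, 2015.
Coating is applied: Apr 27, 2015 + 24 days = May 21, 2015.
Blending begins: Apr 29, 2015.
Granulation is complete: Apr 29, 2015 + 13 days = May 12, 2015.
QA release testing starts: May 12, 2015 + 11 days = May 23, 2015.
Comparing: coating is applied on May 21, 2015 vs QA release testing starts on May 23, 2015. Earlier: coating is applied.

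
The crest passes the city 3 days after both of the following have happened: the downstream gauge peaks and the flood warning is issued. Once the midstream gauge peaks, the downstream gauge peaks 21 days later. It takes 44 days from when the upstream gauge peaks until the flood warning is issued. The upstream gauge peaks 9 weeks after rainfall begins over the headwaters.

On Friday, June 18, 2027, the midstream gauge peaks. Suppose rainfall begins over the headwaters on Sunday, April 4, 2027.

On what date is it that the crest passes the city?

Friday, July 23, 2027

The midstream gauge peaks: Jun 18, 2027.
The downstream gauge peaks: Jun 18, 2027 + 21 days = Jul 9, 2027.
Rainfall begins over the headwaters: Apr 4, 2027.
The upstream gauge peaks: Apr 4, 2027 + 9 weeks = Jun 6, 2027.
The flood warning is issued: Jun 6, 2027 + 44 days = Jul 20, 2027.
Both prerequisites met — the downstream gauge peaks (Jul 9, 2027), the flood warning is issued (Jul 20, 2027); the later is Jul 20, 2027.
The crest passes the city: Jul 20, 2027 + 3 days = Jul 23, 2027.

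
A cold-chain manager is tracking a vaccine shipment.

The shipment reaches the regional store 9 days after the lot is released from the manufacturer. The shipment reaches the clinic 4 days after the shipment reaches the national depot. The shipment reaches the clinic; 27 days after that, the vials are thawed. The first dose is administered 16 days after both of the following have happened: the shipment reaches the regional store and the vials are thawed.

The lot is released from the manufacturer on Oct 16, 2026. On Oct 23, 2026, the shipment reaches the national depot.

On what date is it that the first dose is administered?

Dec 9, 2026

The lot is released from the manufacturer: Oct 16, 2026.
The shipment reaches the regional store: Oct 16, 2026 + 9 days = Oct 25, 2026.
The shipment reaches the national depot: Oct 23, 2026.
The shipment reaches the clinic: Oct 23, 2026 + 4 days = Oct 27, 2026.
The vials are thawed: Oct 27, 2026 + 27 days = Nov 23, 2026.
Both prerequisites met — the shipment reaches the regional store (Oct 25, 2026), the vials are thawed (Nov 23, 2026); the later is Nov 23, 2026.
The first dose is administered: Nov 23, 2026 + 16 days = Dec 9, 2026.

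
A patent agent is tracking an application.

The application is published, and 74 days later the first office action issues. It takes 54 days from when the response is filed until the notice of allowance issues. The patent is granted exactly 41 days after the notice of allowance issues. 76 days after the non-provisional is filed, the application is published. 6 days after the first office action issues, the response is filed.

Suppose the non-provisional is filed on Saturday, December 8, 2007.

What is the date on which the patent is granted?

The non-provisional is filed: Dec 8, 2007.
The application is published: Dec 8, 2007 + 76 days = Feb 22, 2008.
The first office action issues: Feb 22, 2008 + 74 days = May 6, 2008.
The response is filed: May 6, 2008 + 6 days = May 12, 2008.
The notice of allowance issues: May 12, 2008 + 54 days = Jul 5, 2008.
The patent is granted: Jul 5, 2008 + 41 days = Aug 15, 2008.

Friday, August 15, 2008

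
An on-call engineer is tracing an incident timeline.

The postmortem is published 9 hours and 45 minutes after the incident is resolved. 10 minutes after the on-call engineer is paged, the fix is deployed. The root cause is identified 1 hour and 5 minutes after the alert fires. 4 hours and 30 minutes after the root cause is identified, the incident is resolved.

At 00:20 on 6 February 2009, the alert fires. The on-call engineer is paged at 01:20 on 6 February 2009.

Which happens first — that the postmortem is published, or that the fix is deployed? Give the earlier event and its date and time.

The alert fires: 00:20 Feb 6, 2009.
The root cause is identified: 00:20 Feb 6, 2009 + 1h05m = 01:25 Feb 6, 2009.
The incident is resolved: 01:25 Feb 6, 2009 + 4h30m = 05:55 Feb 6, 2009.
The postmortem is published: 05:55 Feb 6, 2009 + 9h45m = 15:40 Feb 6, 2009.
The on-call engineer is paged: 01:20 Feb 6, 2009.
The fix is deployed: 01:20 Feb 6, 2009 + 10m = 01:30 Feb 6, 2009.
Comparing: the postmortem is published at 15:40 Feb 6, 2009 vs the fix is deployed at 01:30 Feb 6, 2009. Earlier: the fix is deployed.

The fix is deployed — 01:30 on 6 February 2009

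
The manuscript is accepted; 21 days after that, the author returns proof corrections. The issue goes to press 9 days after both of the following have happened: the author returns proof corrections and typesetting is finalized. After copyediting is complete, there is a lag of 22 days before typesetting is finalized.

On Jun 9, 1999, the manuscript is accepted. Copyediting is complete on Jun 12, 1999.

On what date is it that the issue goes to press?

Jul 13, 1999

The manuscript is accepted: Jun 9, 1999.
The author returns proof corrections: Jun 9, 1999 + 21 days = Jun 30, 1999.
Copyediting is complete: Jun 12, 1999.
Typesetting is finalized: Jun 12, 1999 + 22 days = Jul 4, 1999.
Both prerequisites met — the author returns proof corrections (Jun 30, 1999), typesetting is finalized (Jul 4, 1999); the later is Jul 4, 1999.
The issue goes to press: Jul 4, 1999 + 9 days = Jul 13, 1999.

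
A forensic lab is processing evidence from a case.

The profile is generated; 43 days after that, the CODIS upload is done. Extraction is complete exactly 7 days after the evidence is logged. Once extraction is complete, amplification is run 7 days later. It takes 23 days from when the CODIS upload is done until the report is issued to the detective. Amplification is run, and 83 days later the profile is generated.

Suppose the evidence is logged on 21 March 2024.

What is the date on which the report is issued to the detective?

31 August 2024

The evidence is logged: Mar 21, 2024.
Extraction is complete: Mar 21, 2024 + 7 days = Mar 28, 2024.
Amplification is run: Mar 28, 2024 + 7 days = Apr 4, 2024.
The profile is generated: Apr 4, 2024 + 83 days = Jun 26, 2024.
The CODIS upload is done: Jun 26, 2024 + 43 days = Aug 8, 2024.
The report is issued to the detective: Aug 8, 2024 + 23 days = Aug 31, 2024.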